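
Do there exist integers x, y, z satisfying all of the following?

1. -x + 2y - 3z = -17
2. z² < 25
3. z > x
Yes

Take x = 0, y = -7, z = 1. Substituting into each constraint:
  (1) 0 + 2(-7) - 3(1) = -17 ✓
  (2) z² = (1)² = 1, and 1 < 25 ✓
  (3) 1 > 0 ✓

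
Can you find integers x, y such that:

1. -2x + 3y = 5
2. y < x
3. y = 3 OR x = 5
No

The full constraint system is jointly infeasible over the integers. Each constraint and what it forces:

  - -2x + 3y = 5: is a linear equation tying the variables together
  - y < x: bounds one variable relative to another variable
  - y = 3 OR x = 5: forces a choice: either y = 3 or x = 5

Split on the disjunction (y = 3 OR x = 5):
  • If y = 3: the equation forces x = 2, giving (y, x) = (3, 2), which violates x > y.
  • If x = 5: the equation forces y = 5, giving (x, y) = (5, 5), which violates x > y.
Both branches are infeasible, so the system has no integer solution.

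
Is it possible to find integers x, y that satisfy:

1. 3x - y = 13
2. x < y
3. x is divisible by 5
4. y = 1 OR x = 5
No

A contradictory subset is {3x - y = 13, x < y, y = 1 OR x = 5}. No integer assignment can satisfy these jointly:

  - 3x - y = 13: is a linear equation tying the variables together
  - x < y: bounds one variable relative to another variable
  - y = 1 OR x = 5: forces a choice: either y = 1 or x = 5

Split on the disjunction (y = 1 OR x = 5):
  • If y = 1: with y = 1, every remaining term of the linear equation is divisible by 3, so the left side is ≡ 0 (mod 3); but the right side 14 ≡ 2 (mod 3). No integers can satisfy it.
  • If x = 5: the equation forces y = 2, giving (x, y) = (5, 2), which violates y > x.
Both branches are infeasible, so the system has no integer solution.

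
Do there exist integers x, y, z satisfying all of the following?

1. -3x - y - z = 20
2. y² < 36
Yes

Take x = 0, y = 0, z = -20. Substituting into each constraint:
  (1) -3(0) + 0 + 20 = 20 ✓
  (2) y² = (0)² = 0, and 0 < 36 ✓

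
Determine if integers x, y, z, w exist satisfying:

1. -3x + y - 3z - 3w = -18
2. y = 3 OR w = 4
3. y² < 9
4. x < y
Yes

Take x = -1, y = 0, z = 3, w = 4. Substituting into each constraint:
  (1) -3(-1) + 0 - 3(3) - 3(4) = -18 ✓
  (2) w = 4, target 4 ✓ (second branch holds)
  (3) y² = (0)² = 0, and 0 < 9 ✓
  (4) -1 < 0 ✓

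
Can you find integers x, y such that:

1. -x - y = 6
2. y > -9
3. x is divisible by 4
Yes

Take x = 0, y = -6. Substituting into each constraint:
  (1) 0 + 6 = 6 ✓
  (2) -6 > -9 ✓
  (3) 0 = 4 × 0, remainder 0 ✓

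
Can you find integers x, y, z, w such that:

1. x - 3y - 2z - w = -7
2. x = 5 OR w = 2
Yes

Take x = -5, y = 0, z = 0, w = 2. Substituting into each constraint:
  (1) (-5) - 3(0) - 2(0) + (-2) = -7 ✓
  (2) w = 2, target 2 ✓ (second branch holds)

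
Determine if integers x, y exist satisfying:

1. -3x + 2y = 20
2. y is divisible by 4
Yes

Take x = 4, y = 16. Substituting into each constraint:
  (1) -3(4) + 2(16) = 20 ✓
  (2) 16 = 4 × 4, remainder 0 ✓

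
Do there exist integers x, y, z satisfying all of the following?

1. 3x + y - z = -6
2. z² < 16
Yes

Take x = 0, y = -6, z = 0. Substituting into each constraint:
  (1) 3(0) + (-6) + 0 = -6 ✓
  (2) z² = (0)² = 0, and 0 < 16 ✓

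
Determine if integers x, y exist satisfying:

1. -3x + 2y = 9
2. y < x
Yes

Take x = -11, y = -12. Substituting into each constraint:
  (1) -3(-11) + 2(-12) = 9 ✓
  (2) -12 < -11 ✓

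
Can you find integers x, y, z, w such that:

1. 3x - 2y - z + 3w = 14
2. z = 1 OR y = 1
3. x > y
Yes

Take x = 2, y = 1, z = -1, w = 3. Substituting into each constraint:
  (1) 3(2) - 2(1) + 1 + 3(3) = 14 ✓
  (2) y = 1, target 1 ✓ (second branch holds)
  (3) 2 > 1 ✓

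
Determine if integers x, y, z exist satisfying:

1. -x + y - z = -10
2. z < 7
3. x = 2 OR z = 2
Yes

Take x = 2, y = -8, z = 0. Substituting into each constraint:
  (1) (-2) + (-8) + 0 = -10 ✓
  (2) 0 < 7 ✓
  (3) x = 2, target 2 ✓ (first branch holds)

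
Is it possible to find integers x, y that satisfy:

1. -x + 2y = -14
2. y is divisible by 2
Yes

Take x = 14, y = 0. Substituting into each constraint:
  (1) (-14) + 2(0) = -14 ✓
  (2) 0 = 2 × 0, remainder 0 ✓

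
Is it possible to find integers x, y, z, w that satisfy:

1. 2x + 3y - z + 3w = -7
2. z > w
Yes

Take x = -3, y = 0, z = 1, w = 0. Substituting into each constraint:
  (1) 2(-3) + 3(0) + (-1) + 3(0) = -7 ✓
  (2) 1 > 0 ✓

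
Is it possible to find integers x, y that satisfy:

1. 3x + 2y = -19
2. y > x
Yes

Take x = -5, y = -2. Substituting into each constraint:
  (1) 3(-5) + 2(-2) = -19 ✓
  (2) -2 > -5 ✓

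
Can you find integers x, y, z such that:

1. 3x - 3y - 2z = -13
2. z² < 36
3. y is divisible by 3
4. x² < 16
Yes

Take x = 0, y = 3, z = 2. Substituting into each constraint:
  (1) 3(0) - 3(3) - 2(2) = -13 ✓
  (2) z² = (2)² = 4, and 4 < 36 ✓
  (3) 3 = 3 × 1, remainder 0 ✓
  (4) x² = (0)² = 0, and 0 < 16 ✓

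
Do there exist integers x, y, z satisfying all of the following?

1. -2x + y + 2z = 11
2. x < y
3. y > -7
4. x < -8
Yes

Take x = -9, y = -1, z = -3. Substituting into each constraint:
  (1) -2(-9) + (-1) + 2(-3) = 11 ✓
  (2) -9 < -1 ✓
  (3) -1 > -7 ✓
  (4) -9 < -8 ✓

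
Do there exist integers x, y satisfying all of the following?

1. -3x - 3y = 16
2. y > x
No

Even the single constraint (-3x - 3y = 16) is infeasible over the integers.

  - -3x - 3y = 16: every term on the left is divisible by 3, so the LHS ≡ 0 (mod 3), but the RHS 16 is not — no integer solution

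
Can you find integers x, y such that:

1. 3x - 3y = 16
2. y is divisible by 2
No

Even the single constraint (3x - 3y = 16) is infeasible over the integers.

  - 3x - 3y = 16: every term on the left is divisible by 3, so the LHS ≡ 0 (mod 3), but the RHS 16 is not — no integer solution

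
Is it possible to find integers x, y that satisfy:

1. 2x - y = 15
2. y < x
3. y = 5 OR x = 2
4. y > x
No

A contradictory subset is {y < x, y > x}. No integer assignment can satisfy these jointly:

  - y < x: bounds one variable relative to another variable
  - y > x: bounds one variable relative to another variable

Direct contradiction: x > y and y > x cannot both hold.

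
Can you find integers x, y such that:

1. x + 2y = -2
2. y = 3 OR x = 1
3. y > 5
No

The full constraint system is jointly infeasible over the integers. Each constraint and what it forces:

  - x + 2y = -2: is a linear equation tying the variables together
  - y = 3 OR x = 1: forces a choice: either y = 3 or x = 1
  - y > 5: bounds one variable relative to a constant

Split on the disjunction (y = 3 OR x = 1):
  • If y = 3: this contradicts the bound y ≥ 6.
  • If x = 1: with x = 1, every remaining term of the linear equation is divisible by 2, so the left side is ≡ 0 (mod 2); but the right side -3 ≡ 1 (mod 2). No integers can satisfy it.
Both branches are infeasible, so the system has no integer solution.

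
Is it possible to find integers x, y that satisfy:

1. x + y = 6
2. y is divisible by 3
Yes

Take x = 6, y = 0. Substituting into each constraint:
  (1) 6 + 0 = 6 ✓
  (2) 0 = 3 × 0, remainder 0 ✓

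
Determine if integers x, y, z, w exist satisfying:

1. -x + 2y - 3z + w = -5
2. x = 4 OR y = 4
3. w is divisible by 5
Yes

Take x = 1, y = 4, z = 4, w = 0. Substituting into each constraint:
  (1) (-1) + 2(4) - 3(4) + 0 = -5 ✓
  (2) y = 4, target 4 ✓ (second branch holds)
  (3) 0 = 5 × 0, remainder 0 ✓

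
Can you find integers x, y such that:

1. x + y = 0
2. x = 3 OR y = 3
Yes

Take x = -3, y = 3. Substituting into each constraint:
  (1) (-3) + 3 = 0 ✓
  (2) y = 3, target 3 ✓ (second branch holds)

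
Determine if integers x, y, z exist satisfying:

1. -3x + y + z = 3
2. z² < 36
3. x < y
Yes

Take x = 0, y = 1, z = 2. Substituting into each constraint:
  (1) -3(0) + 1 + 2 = 3 ✓
  (2) z² = (2)² = 4, and 4 < 36 ✓
  (3) 0 < 1 ✓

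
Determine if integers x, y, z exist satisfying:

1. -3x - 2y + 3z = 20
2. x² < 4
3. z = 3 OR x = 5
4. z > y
Yes

Take x = 1, y = -7, z = 3. Substituting into each constraint:
  (1) -3(1) - 2(-7) + 3(3) = 20 ✓
  (2) x² = (1)² = 1, and 1 < 4 ✓
  (3) z = 3, target 3 ✓ (first branch holds)
  (4) 3 > -7 ✓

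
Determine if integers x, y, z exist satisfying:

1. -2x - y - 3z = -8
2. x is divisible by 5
Yes

Take x = 0, y = 2, z = 2. Substituting into each constraint:
  (1) -2(0) + (-2) - 3(2) = -8 ✓
  (2) 0 = 5 × 0, remainder 0 ✓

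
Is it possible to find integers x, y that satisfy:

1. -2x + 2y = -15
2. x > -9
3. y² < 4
No

Even the single constraint (-2x + 2y = -15) is infeasible over the integers.

  - -2x + 2y = -15: every term on the left is divisible by 2, so the LHS ≡ 0 (mod 2), but the RHS -15 is not — no integer solution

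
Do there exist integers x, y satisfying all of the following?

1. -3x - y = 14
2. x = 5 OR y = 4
Yes

Take x = 5, y = -29. Substituting into each constraint:
  (1) -3(5) + 29 = 14 ✓
  (2) x = 5, target 5 ✓ (first branch holds)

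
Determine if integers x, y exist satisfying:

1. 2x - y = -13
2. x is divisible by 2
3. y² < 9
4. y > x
Yes

Take x = -6, y = 1. Substituting into each constraint:
  (1) 2(-6) + (-1) = -13 ✓
  (2) -6 = 2 × -3, remainder 0 ✓
  (3) y² = (1)² = 1, and 1 < 9 ✓
  (4) 1 > -6 ✓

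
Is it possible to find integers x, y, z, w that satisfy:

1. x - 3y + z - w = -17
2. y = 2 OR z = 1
Yes

Take x = 0, y = 2, z = -11, w = 0. Substituting into each constraint:
  (1) 0 - 3(2) + (-11) + 0 = -17 ✓
  (2) y = 2, target 2 ✓ (first branch holds)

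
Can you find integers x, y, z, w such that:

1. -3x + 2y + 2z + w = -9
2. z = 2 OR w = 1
Yes

Take x = 0, y = -6, z = 2, w = -1. Substituting into each constraint:
  (1) -3(0) + 2(-6) + 2(2) + (-1) = -9 ✓
  (2) z = 2, target 2 ✓ (first branch holds)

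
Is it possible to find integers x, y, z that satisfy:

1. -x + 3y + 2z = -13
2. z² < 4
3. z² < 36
Yes

Take x = 13, y = 0, z = 0. Substituting into each constraint:
  (1) (-13) + 3(0) + 2(0) = -13 ✓
  (2) z² = (0)² = 0, and 0 < 4 ✓
  (3) z² = (0)² = 0, and 0 < 36 ✓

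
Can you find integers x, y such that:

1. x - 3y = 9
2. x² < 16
Yes

Take x = 0, y = -3. Substituting into each constraint:
  (1) 0 - 3(-3) = 9 ✓
  (2) x² = (0)² = 0, and 0 < 16 ✓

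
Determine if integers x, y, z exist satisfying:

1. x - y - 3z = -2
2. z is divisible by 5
Yes

Take x = 0, y = 2, z = 0. Substituting into each constraint:
  (1) 0 + (-2) - 3(0) = -2 ✓
  (2) 0 = 5 × 0, remainder 0 ✓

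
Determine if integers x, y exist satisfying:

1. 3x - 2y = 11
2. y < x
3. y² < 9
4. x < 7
Yes

Take x = 3, y = -1. Substituting into each constraint:
  (1) 3(3) - 2(-1) = 11 ✓
  (2) -1 < 3 ✓
  (3) y² = (-1)² = 1, and 1 < 9 ✓
  (4) 3 < 7 ✓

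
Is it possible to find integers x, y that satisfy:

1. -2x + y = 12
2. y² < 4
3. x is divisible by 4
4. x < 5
No

A contradictory subset is {-2x + y = 12, y² < 4, x is divisible by 4}. No integer assignment can satisfy these jointly:

  - -2x + y = 12: is a linear equation tying the variables together
  - y² < 4: restricts y to |y| ≤ 1
  - x is divisible by 4: restricts x to multiples of 4

The bounds confine y to {-1, 0, 1}. For each value, substitute into the equation:
  • y = -1: the equation gives -2x = 13, so x would not be an integer.
  • y = 0: the equation forces x = -6, but 4 does not divide -6.
  • y = 1: the equation gives -2x = 11, so x would not be an integer.
Every case fails, so no integer solution exists.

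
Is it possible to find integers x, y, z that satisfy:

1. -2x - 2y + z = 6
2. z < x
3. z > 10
Yes

Take x = 13, y = -10, z = 12. Substituting into each constraint:
  (1) -2(13) - 2(-10) + 12 = 6 ✓
  (2) 12 < 13 ✓
  (3) 12 > 10 ✓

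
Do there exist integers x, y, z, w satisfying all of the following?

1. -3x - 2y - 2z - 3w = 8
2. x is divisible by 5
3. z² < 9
Yes

Take x = 0, y = 2, z = 0, w = -4. Substituting into each constraint:
  (1) -3(0) - 2(2) - 2(0) - 3(-4) = 8 ✓
  (2) 0 = 5 × 0, remainder 0 ✓
  (3) z² = (0)² = 0, and 0 < 9 ✓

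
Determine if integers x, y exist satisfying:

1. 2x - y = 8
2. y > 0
Yes

Take x = 5, y = 2. Substituting into each constraint:
  (1) 2(5) + (-2) = 8 ✓
  (2) 2 > 0 ✓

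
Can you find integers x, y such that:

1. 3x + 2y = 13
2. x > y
Yes

Take x = 3, y = 2. Substituting into each constraint:
  (1) 3(3) + 2(2) = 13 ✓
  (2) 3 > 2 ✓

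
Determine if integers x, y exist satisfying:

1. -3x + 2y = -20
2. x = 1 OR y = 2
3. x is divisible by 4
Yes

Take x = 8, y = 2. Substituting into each constraint:
  (1) -3(8) + 2(2) = -20 ✓
  (2) y = 2, target 2 ✓ (second branch holds)
  (3) 8 = 4 × 2, remainder 0 ✓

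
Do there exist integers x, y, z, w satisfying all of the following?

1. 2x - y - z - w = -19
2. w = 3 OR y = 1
Yes

Take x = 0, y = 1, z = 18, w = 0. Substituting into each constraint:
  (1) 2(0) + (-1) + (-18) + 0 = -19 ✓
  (2) y = 1, target 1 ✓ (second branch holds)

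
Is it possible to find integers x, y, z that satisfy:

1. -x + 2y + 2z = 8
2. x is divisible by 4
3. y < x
Yes

Take x = 0, y = -1, z = 5. Substituting into each constraint:
  (1) 0 + 2(-1) + 2(5) = 8 ✓
  (2) 0 = 4 × 0, remainder 0 ✓
  (3) -1 < 0 ✓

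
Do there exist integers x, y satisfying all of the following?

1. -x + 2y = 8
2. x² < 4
Yes

Take x = 0, y = 4. Substituting into each constraint:
  (1) 0 + 2(4) = 8 ✓
  (2) x² = (0)² = 0, and 0 < 4 ✓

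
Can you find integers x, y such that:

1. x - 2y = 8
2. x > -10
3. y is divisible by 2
Yes

Take x = 8, y = 0. Substituting into each constraint:
  (1) 8 - 2(0) = 8 ✓
  (2) 8 > -10 ✓
  (3) 0 = 2 × 0, remainder 0 ✓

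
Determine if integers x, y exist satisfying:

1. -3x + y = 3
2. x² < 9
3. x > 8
No

A contradictory subset is {x² < 9, x > 8}. No integer assignment can satisfy these jointly:

  - x² < 9: restricts x to |x| ≤ 2
  - x > 8: bounds one variable relative to a constant

Direct contradiction: the bounds on x require x ≥ 9 and x ≤ 2 simultaneously, which is empty.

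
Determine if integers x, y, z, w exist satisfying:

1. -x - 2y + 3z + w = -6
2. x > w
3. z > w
Yes

Take x = 1, y = 2, z = 0, w = -1. Substituting into each constraint:
  (1) (-1) - 2(2) + 3(0) + (-1) = -6 ✓
  (2) 1 > -1 ✓
  (3) 0 > -1 ✓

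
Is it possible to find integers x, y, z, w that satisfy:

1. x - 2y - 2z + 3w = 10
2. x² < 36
Yes

Take x = 1, y = 0, z = 0, w = 3. Substituting into each constraint:
  (1) 1 - 2(0) - 2(0) + 3(3) = 10 ✓
  (2) x² = (1)² = 1, and 1 < 36 ✓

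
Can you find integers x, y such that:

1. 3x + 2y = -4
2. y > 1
Yes

Take x = -4, y = 4. Substituting into each constraint:
  (1) 3(-4) + 2(4) = -4 ✓
  (2) 4 > 1 ✓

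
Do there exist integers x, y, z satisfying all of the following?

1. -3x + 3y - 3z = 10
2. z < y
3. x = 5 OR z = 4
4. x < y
No

Even the single constraint (-3x + 3y - 3z = 10) is infeasible over the integers.

  - -3x + 3y - 3z = 10: every term on the left is divisible by 3, so the LHS ≡ 0 (mod 3), but the RHS 10 is not — no integer solution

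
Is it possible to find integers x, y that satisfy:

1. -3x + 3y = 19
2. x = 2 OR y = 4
No

Even the single constraint (-3x + 3y = 19) is infeasible over the integers.

  - -3x + 3y = 19: every term on the left is divisible by 3, so the LHS ≡ 0 (mod 3), but the RHS 19 is not — no integer solution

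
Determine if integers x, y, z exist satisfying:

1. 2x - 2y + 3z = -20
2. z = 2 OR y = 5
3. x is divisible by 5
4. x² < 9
Yes

Take x = 0, y = 13, z = 2. Substituting into each constraint:
  (1) 2(0) - 2(13) + 3(2) = -20 ✓
  (2) z = 2, target 2 ✓ (first branch holds)
  (3) 0 = 5 × 0, remainder 0 ✓
  (4) x² = (0)² = 0, and 0 < 9 ✓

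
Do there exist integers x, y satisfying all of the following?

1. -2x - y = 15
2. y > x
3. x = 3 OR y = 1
Yes

Take x = -8, y = 1. Substituting into each constraint:
  (1) -2(-8) + (-1) = 15 ✓
  (2) 1 > -8 ✓
  (3) y = 1, target 1 ✓ (second branch holds)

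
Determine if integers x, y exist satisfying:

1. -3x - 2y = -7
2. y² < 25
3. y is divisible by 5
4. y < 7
No

A contradictory subset is {-3x - 2y = -7, y² < 25, y is divisible by 5}. No integer assignment can satisfy these jointly:

  - -3x - 2y = -7: is a linear equation tying the variables together
  - y² < 25: restricts y to |y| ≤ 4
  - y is divisible by 5: restricts y to multiples of 5

The bounds confine y to {0} with 5 | y. For each value, substitute into the equation:
  • y = 0: the equation gives -3x = -7, so x would not be an integer.
Every case fails, so no integer solution exists.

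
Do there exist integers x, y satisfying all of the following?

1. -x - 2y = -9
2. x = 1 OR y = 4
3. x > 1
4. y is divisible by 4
No

A contradictory subset is {-x - 2y = -9, x = 1 OR y = 4, x > 1}. No integer assignment can satisfy these jointly:

  - -x - 2y = -9: is a linear equation tying the variables together
  - x = 1 OR y = 4: forces a choice: either x = 1 or y = 4
  - x > 1: bounds one variable relative to a constant

Split on the disjunction (x = 1 OR y = 4):
  • If x = 1: this contradicts the bound x ≥ 2.
  • If y = 4: the equation forces x = 1, which contradicts the bound x ≥ 2.
Both branches are infeasible, so the system has no integer solution.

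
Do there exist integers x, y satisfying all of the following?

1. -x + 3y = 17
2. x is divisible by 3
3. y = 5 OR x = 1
No

A contradictory subset is {-x + 3y = 17, x is divisible by 3}. No integer assignment can satisfy these jointly:

  - -x + 3y = 17: is a linear equation tying the variables together
  - x is divisible by 3: restricts x to multiples of 3

Modular obstruction: writing x = 3x', every remaining term of the linear equation is divisible by 3, so the left side is ≡ 0 (mod 3); but the right side 17 ≡ 2 (mod 3). No integers can satisfy it.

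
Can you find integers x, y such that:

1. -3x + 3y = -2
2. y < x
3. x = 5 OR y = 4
No

Even the single constraint (-3x + 3y = -2) is infeasible over the integers.

  - -3x + 3y = -2: every term on the left is divisible by 3, so the LHS ≡ 0 (mod 3), but the RHS -2 is not — no integer solution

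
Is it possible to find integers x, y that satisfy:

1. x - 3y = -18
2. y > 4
Yes

Take x = -3, y = 5. Substituting into each constraint:
  (1) (-3) - 3(5) = -18 ✓
  (2) 5 > 4 ✓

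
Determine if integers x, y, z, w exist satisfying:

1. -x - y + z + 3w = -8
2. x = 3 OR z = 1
Yes

Take x = 3, y = 0, z = 1, w = -2. Substituting into each constraint:
  (1) (-3) + 0 + 1 + 3(-2) = -8 ✓
  (2) x = 3, target 3 ✓ (first branch holds)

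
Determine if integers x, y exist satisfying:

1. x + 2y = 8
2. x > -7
Yes

Take x = 0, y = 4. Substituting into each constraint:
  (1) 0 + 2(4) = 8 ✓
  (2) 0 > -7 ✓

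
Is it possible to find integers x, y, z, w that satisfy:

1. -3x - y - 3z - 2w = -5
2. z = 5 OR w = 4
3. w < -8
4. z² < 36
Yes

Take x = 0, y = 8, z = 5, w = -9. Substituting into each constraint:
  (1) -3(0) + (-8) - 3(5) - 2(-9) = -5 ✓
  (2) z = 5, target 5 ✓ (first branch holds)
  (3) -9 < -8 ✓
  (4) z² = (5)² = 25, and 25 < 36 ✓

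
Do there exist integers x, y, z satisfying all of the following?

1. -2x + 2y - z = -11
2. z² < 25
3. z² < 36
Yes

Take x = 0, y = -5, z = 1. Substituting into each constraint:
  (1) -2(0) + 2(-5) + (-1) = -11 ✓
  (2) z² = (1)² = 1, and 1 < 25 ✓
  (3) z² = (1)² = 1, and 1 < 36 ✓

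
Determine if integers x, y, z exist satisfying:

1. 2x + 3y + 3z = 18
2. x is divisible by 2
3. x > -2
Yes

Take x = 0, y = 0, z = 6. Substituting into each constraint:
  (1) 2(0) + 3(0) + 3(6) = 18 ✓
  (2) 0 = 2 × 0, remainder 0 ✓
  (3) 0 > -2 ✓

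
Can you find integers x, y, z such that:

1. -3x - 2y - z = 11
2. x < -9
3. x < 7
Yes

Take x = -11, y = 11, z = 0. Substituting into each constraint:
  (1) -3(-11) - 2(11) + 0 = 11 ✓
  (2) -11 < -9 ✓
  (3) -11 < 7 ✓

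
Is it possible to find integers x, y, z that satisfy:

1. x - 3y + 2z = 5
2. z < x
Yes

Take x = 0, y = -3, z = -2. Substituting into each constraint:
  (1) 0 - 3(-3) + 2(-2) = 5 ✓
  (2) -2 < 0 ✓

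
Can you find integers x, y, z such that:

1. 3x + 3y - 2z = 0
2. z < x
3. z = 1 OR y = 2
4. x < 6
Yes

Take x = -8, y = 2, z = -9. Substituting into each constraint:
  (1) 3(-8) + 3(2) - 2(-9) = 0 ✓
  (2) -9 < -8 ✓
  (3) y = 2, target 2 ✓ (second branch holds)
  (4) -8 < 6 ✓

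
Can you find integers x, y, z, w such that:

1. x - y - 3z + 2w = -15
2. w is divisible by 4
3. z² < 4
Yes

Take x = 0, y = 15, z = 0, w = 0. Substituting into each constraint:
  (1) 0 + (-15) - 3(0) + 2(0) = -15 ✓
  (2) 0 = 4 × 0, remainder 0 ✓
  (3) z² = (0)² = 0, and 0 < 4 ✓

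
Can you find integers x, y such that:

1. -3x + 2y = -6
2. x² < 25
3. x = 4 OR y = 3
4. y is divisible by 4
No

A contradictory subset is {-3x + 2y = -6, x = 4 OR y = 3, y is divisible by 4}. No integer assignment can satisfy these jointly:

  - -3x + 2y = -6: is a linear equation tying the variables together
  - x = 4 OR y = 3: forces a choice: either x = 4 or y = 3
  - y is divisible by 4: restricts y to multiples of 4

Split on the disjunction (x = 4 OR y = 3):
  • If x = 4: with x = 4, writing y = 4y', every remaining term of the linear equation is divisible by 8, so the left side is ≡ 0 (mod 8); but the right side 6 ≡ 6 (mod 8). No integers can satisfy it.
  • If y = 3: this contradicts the divisibility constraint — 3 is not a multiple of 4.
Both branches are infeasible, so the system has no integer solution.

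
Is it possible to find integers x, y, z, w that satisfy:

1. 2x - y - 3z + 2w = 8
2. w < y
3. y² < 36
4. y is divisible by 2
Yes

Take x = 5, y = 0, z = 0, w = -1. Substituting into each constraint:
  (1) 2(5) + 0 - 3(0) + 2(-1) = 8 ✓
  (2) -1 < 0 ✓
  (3) y² = (0)² = 0, and 0 < 36 ✓
  (4) 0 = 2 × 0, remainder 0 ✓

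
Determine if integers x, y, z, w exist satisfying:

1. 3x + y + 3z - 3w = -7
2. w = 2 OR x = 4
Yes

Take x = 4, y = -19, z = 0, w = 0. Substituting into each constraint:
  (1) 3(4) + (-19) + 3(0) - 3(0) = -7 ✓
  (2) x = 4, target 4 ✓ (second branch holds)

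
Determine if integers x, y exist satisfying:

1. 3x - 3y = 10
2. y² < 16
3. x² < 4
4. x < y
No

Even the single constraint (3x - 3y = 10) is infeasible over the integers.

  - 3x - 3y = 10: every term on the left is divisible by 3, so the LHS ≡ 0 (mod 3), but the RHS 10 is not — no integer solution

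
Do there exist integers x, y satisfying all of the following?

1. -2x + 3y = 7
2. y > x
Yes

Take x = 1, y = 3. Substituting into each constraint:
  (1) -2(1) + 3(3) = 7 ✓
  (2) 3 > 1 ✓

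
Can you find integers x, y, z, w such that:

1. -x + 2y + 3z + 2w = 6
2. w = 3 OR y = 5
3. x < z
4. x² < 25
Yes

Take x = 0, y = 5, z = 2, w = -5. Substituting into each constraint:
  (1) 0 + 2(5) + 3(2) + 2(-5) = 6 ✓
  (2) y = 5, target 5 ✓ (second branch holds)
  (3) 0 < 2 ✓
  (4) x² = (0)² = 0, and 0 < 25 ✓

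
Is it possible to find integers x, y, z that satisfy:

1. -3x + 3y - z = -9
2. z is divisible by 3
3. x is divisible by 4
Yes

Take x = 0, y = -3, z = 0. Substituting into each constraint:
  (1) -3(0) + 3(-3) + 0 = -9 ✓
  (2) 0 = 3 × 0, remainder 0 ✓
  (3) 0 = 4 × 0, remainder 0 ✓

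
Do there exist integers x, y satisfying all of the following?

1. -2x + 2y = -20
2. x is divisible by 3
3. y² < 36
Yes

Take x = 12, y = 2. Substituting into each constraint:
  (1) -2(12) + 2(2) = -20 ✓
  (2) 12 = 3 × 4, remainder 0 ✓
  (3) y² = (2)² = 4, and 4 < 36 ✓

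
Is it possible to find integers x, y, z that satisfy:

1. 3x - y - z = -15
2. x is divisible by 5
Yes

Take x = 0, y = 15, z = 0. Substituting into each constraint:
  (1) 3(0) + (-15) + 0 = -15 ✓
  (2) 0 = 5 × 0, remainder 0 ✓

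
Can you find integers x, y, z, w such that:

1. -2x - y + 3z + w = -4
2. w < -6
Yes

Take x = 0, y = -3, z = 0, w = -7. Substituting into each constraint:
  (1) -2(0) + 3 + 3(0) + (-7) = -4 ✓
  (2) -7 < -6 ✓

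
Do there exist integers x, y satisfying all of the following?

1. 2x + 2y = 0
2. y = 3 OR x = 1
Yes

Take x = -3, y = 3. Substituting into each constraint:
  (1) 2(-3) + 2(3) = 0 ✓
  (2) y = 3, target 3 ✓ (first branch holds)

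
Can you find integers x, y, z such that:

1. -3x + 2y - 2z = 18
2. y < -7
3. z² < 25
Yes

Take x = -12, y = -9, z = 0. Substituting into each constraint:
  (1) -3(-12) + 2(-9) - 2(0) = 18 ✓
  (2) -9 < -7 ✓
  (3) z² = (0)² = 0, and 0 < 25 ✓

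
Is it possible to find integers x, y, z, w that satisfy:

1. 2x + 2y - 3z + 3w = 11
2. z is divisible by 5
Yes

Take x = 1, y = 0, z = 0, w = 3. Substituting into each constraint:
  (1) 2(1) + 2(0) - 3(0) + 3(3) = 11 ✓
  (2) 0 = 5 × 0, remainder 0 ✓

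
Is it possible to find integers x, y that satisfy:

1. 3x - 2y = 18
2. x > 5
Yes

Take x = 6, y = 0. Substituting into each constraint:
  (1) 3(6) - 2(0) = 18 ✓
  (2) 6 > 5 ✓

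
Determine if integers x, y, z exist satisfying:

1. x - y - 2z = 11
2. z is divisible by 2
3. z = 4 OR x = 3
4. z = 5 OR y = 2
Yes

Take x = 21, y = 2, z = 4. Substituting into each constraint:
  (1) 21 + (-2) - 2(4) = 11 ✓
  (2) 4 = 2 × 2, remainder 0 ✓
  (3) z = 4, target 4 ✓ (first branch holds)
  (4) y = 2, target 2 ✓ (second branch holds)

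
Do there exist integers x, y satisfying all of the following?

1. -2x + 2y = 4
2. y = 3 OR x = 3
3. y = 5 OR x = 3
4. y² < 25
No

A contradictory subset is {-2x + 2y = 4, y = 5 OR x = 3, y² < 25}. No integer assignment can satisfy these jointly:

  - -2x + 2y = 4: is a linear equation tying the variables together
  - y = 5 OR x = 3: forces a choice: either y = 5 or x = 3
  - y² < 25: restricts y to |y| ≤ 4

Split on the disjunction (y = 5 OR x = 3):
  • If y = 5: this contradicts y² < 25, which requires |y| ≤ 4.
  • If x = 3: the equation forces y = 5, but y² < 25 requires |y| ≤ 4.
Both branches are infeasible, so the system has no integer solution.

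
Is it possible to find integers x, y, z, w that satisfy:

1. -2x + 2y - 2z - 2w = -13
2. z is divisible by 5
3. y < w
No

Even the single constraint (-2x + 2y - 2z - 2w = -13) is infeasible over the integers.

  - -2x + 2y - 2z - 2w = -13: every term on the left is divisible by 2, so the LHS ≡ 0 (mod 2), but the RHS -13 is not — no integer solution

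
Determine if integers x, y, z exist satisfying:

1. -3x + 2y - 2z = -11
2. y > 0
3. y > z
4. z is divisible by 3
Yes

Take x = 5, y = 2, z = 0. Substituting into each constraint:
  (1) -3(5) + 2(2) - 2(0) = -11 ✓
  (2) 2 > 0 ✓
  (3) 2 > 0 ✓
  (4) 0 = 3 × 0, remainder 0 ✓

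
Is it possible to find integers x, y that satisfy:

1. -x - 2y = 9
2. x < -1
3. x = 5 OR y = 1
Yes

Take x = -11, y = 1. Substituting into each constraint:
  (1) 11 - 2(1) = 9 ✓
  (2) -11 < -1 ✓
  (3) y = 1, target 1 ✓ (second branch holds)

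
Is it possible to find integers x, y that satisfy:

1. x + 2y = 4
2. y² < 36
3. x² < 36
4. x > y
Yes

Take x = 2, y = 1. Substituting into each constraint:
  (1) 2 + 2(1) = 4 ✓
  (2) y² = (1)² = 1, and 1 < 36 ✓
  (3) x² = (2)² = 4, and 4 < 36 ✓
  (4) 2 > 1 ✓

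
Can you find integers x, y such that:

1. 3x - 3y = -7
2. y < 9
No

Even the single constraint (3x - 3y = -7) is infeasible over the integers.

  - 3x - 3y = -7: every term on the left is divisible by 3, so the LHS ≡ 0 (mod 3), but the RHS -7 is not — no integer solution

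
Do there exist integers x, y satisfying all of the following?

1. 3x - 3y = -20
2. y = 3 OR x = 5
No

Even the single constraint (3x - 3y = -20) is infeasible over the integers.

  - 3x - 3y = -20: every term on the left is divisible by 3, so the LHS ≡ 0 (mod 3), but the RHS -20 is not — no integer solution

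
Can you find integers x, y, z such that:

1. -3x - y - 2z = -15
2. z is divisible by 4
Yes

Take x = 5, y = 0, z = 0. Substituting into each constraint:
  (1) -3(5) + 0 - 2(0) = -15 ✓
  (2) 0 = 4 × 0, remainder 0 ✓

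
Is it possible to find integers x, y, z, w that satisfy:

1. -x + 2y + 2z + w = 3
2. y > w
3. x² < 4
Yes

Take x = 0, y = 2, z = -1, w = 1. Substituting into each constraint:
  (1) 0 + 2(2) + 2(-1) + 1 = 3 ✓
  (2) 2 > 1 ✓
  (3) x² = (0)² = 0, and 0 < 4 ✓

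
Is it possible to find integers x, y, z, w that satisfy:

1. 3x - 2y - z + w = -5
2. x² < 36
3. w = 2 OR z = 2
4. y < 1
Yes

Take x = 0, y = 0, z = 2, w = -3. Substituting into each constraint:
  (1) 3(0) - 2(0) + (-2) + (-3) = -5 ✓
  (2) x² = (0)² = 0, and 0 < 36 ✓
  (3) z = 2, target 2 ✓ (second branch holds)
  (4) 0 < 1 ✓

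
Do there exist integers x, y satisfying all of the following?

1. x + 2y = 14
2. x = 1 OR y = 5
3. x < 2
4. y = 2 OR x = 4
No

A contradictory subset is {x + 2y = 14, x < 2, y = 2 OR x = 4}. No integer assignment can satisfy these jointly:

  - x + 2y = 14: is a linear equation tying the variables together
  - x < 2: bounds one variable relative to a constant
  - y = 2 OR x = 4: forces a choice: either y = 2 or x = 4

Split on the disjunction (y = 2 OR x = 4):
  • If y = 2: the equation forces x = 10, which contradicts the bound x ≤ 1.
  • If x = 4: this contradicts the bound x ≤ 1.
Both branches are infeasible, so the system has no integer solution.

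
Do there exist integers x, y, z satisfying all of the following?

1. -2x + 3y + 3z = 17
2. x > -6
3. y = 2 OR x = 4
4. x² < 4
Yes

Take x = -1, y = 2, z = 3. Substituting into each constraint:
  (1) -2(-1) + 3(2) + 3(3) = 17 ✓
  (2) -1 > -6 ✓
  (3) y = 2, target 2 ✓ (first branch holds)
  (4) x² = (-1)² = 1, and 1 < 4 ✓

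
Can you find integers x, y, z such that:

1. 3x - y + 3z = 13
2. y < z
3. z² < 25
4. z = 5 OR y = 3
No

A contradictory subset is {3x - y + 3z = 13, z² < 25, z = 5 OR y = 3}. No integer assignment can satisfy these jointly:

  - 3x - y + 3z = 13: is a linear equation tying the variables together
  - z² < 25: restricts z to |z| ≤ 4
  - z = 5 OR y = 3: forces a choice: either z = 5 or y = 3

Split on the disjunction (z = 5 OR y = 3):
  • If z = 5: this contradicts z² < 25, which requires |z| ≤ 4.
  • If y = 3: with y = 3, every remaining term of the linear equation is divisible by 3, so the left side is ≡ 0 (mod 3); but the right side 16 ≡ 1 (mod 3). No integers can satisfy it.
Both branches are infeasible, so the system has no integer solution.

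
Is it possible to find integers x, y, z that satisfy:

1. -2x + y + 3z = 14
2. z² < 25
Yes

Take x = 0, y = 14, z = 0. Substituting into each constraint:
  (1) -2(0) + 14 + 3(0) = 14 ✓
  (2) z² = (0)² = 0, and 0 < 25 ✓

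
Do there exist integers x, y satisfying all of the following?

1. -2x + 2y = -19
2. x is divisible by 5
No

Even the single constraint (-2x + 2y = -19) is infeasible over the integers.

  - -2x + 2y = -19: every term on the left is divisible by 2, so the LHS ≡ 0 (mod 2), but the RHS -19 is not — no integer solution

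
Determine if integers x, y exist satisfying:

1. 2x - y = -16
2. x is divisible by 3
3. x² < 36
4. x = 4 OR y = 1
No

A contradictory subset is {2x - y = -16, x is divisible by 3, x = 4 OR y = 1}. No integer assignment can satisfy these jointly:

  - 2x - y = -16: is a linear equation tying the variables together
  - x is divisible by 3: restricts x to multiples of 3
  - x = 4 OR y = 1: forces a choice: either x = 4 or y = 1

Split on the disjunction (x = 4 OR y = 1):
  • If x = 4: this contradicts the divisibility constraint — 4 is not a multiple of 3.
  • If y = 1: with y = 1, writing x = 3x', every remaining term of the linear equation is divisible by 6, so the left side is ≡ 0 (mod 6); but the right side -15 ≡ 3 (mod 6). No integers can satisfy it.
Both branches are infeasible, so the system has no integer solution.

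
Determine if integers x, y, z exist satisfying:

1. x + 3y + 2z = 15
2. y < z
Yes

Take x = 18, y = -1, z = 0. Substituting into each constraint:
  (1) 18 + 3(-1) + 2(0) = 15 ✓
  (2) -1 < 0 ✓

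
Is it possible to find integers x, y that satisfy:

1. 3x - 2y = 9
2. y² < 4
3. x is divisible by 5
No

The full constraint system is jointly infeasible over the integers. Each constraint and what it forces:

  - 3x - 2y = 9: is a linear equation tying the variables together
  - y² < 4: restricts y to |y| ≤ 1
  - x is divisible by 5: restricts x to multiples of 5

The bounds confine y to {-1, 0, 1}. For each value, substitute into the equation:
  • y = -1: the equation gives 3x = 7, so x would not be an integer.
  • y = 0: the equation forces x = 3, but 5 does not divide 3.
  • y = 1: the equation gives 3x = 11, so x would not be an integer.
Every case fails, so no integer solution exists.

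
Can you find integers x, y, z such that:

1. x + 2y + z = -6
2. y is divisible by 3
Yes

Take x = -6, y = 0, z = 0. Substituting into each constraint:
  (1) (-6) + 2(0) + 0 = -6 ✓
  (2) 0 = 3 × 0, remainder 0 ✓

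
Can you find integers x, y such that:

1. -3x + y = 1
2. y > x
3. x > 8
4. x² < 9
No

A contradictory subset is {x > 8, x² < 9}. No integer assignment can satisfy these jointly:

  - x > 8: bounds one variable relative to a constant
  - x² < 9: restricts x to |x| ≤ 2

Direct contradiction: the bounds on x require x ≥ 9 and x ≤ 2 simultaneously, which is empty.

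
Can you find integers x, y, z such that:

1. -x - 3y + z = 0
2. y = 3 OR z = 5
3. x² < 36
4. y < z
Yes

Take x = -5, y = 3, z = 4. Substituting into each constraint:
  (1) 5 - 3(3) + 4 = 0 ✓
  (2) y = 3, target 3 ✓ (first branch holds)
  (3) x² = (-5)² = 25, and 25 < 36 ✓
  (4) 3 < 4 ✓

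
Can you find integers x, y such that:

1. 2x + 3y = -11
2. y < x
Yes

Take x = -1, y = -3. Substituting into each constraint:
  (1) 2(-1) + 3(-3) = -11 ✓
  (2) -3 < -1 ✓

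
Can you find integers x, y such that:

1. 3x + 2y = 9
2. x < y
Yes

Take x = 1, y = 3. Substituting into each constraint:
  (1) 3(1) + 2(3) = 9 ✓
  (2) 1 < 3 ✓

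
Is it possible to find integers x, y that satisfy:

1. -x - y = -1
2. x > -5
Yes

Take x = 1, y = 0. Substituting into each constraint:
  (1) (-1) + 0 = -1 ✓
  (2) 1 > -5 ✓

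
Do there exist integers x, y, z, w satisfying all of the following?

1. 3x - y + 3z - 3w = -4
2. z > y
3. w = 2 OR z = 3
Yes

Take x = 0, y = 1, z = 3, w = 4. Substituting into each constraint:
  (1) 3(0) + (-1) + 3(3) - 3(4) = -4 ✓
  (2) 3 > 1 ✓
  (3) z = 3, target 3 ✓ (second branch holds)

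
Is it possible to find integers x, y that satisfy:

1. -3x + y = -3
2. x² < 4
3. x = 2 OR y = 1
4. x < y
No

The full constraint system is jointly infeasible over the integers. Each constraint and what it forces:

  - -3x + y = -3: is a linear equation tying the variables together
  - x² < 4: restricts x to |x| ≤ 1
  - x = 2 OR y = 1: forces a choice: either x = 2 or y = 1
  - x < y: bounds one variable relative to another variable

Split on the disjunction (x = 2 OR y = 1):
  • If x = 2: this contradicts x² < 4, which requires |x| ≤ 1.
  • If y = 1: with y = 1, every remaining term of the linear equation is divisible by 3, so the left side is ≡ 0 (mod 3); but the right side -4 ≡ 2 (mod 3). No integers can satisfy it.
Both branches are infeasible, so the system has no integer solution.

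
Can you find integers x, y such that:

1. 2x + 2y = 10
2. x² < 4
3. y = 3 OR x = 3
No

The full constraint system is jointly infeasible over the integers. Each constraint and what it forces:

  - 2x + 2y = 10: is a linear equation tying the variables together
  - x² < 4: restricts x to |x| ≤ 1
  - y = 3 OR x = 3: forces a choice: either y = 3 or x = 3

Split on the disjunction (y = 3 OR x = 3):
  • If y = 3: the equation forces x = 2, but x² < 4 requires |x| ≤ 1.
  • If x = 3: this contradicts x² < 4, which requires |x| ≤ 1.
Both branches are infeasible, so the system has no integer solution.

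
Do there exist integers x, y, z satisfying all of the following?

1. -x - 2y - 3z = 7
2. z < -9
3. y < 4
Yes

Take x = 17, y = 3, z = -10. Substituting into each constraint:
  (1) (-17) - 2(3) - 3(-10) = 7 ✓
  (2) -10 < -9 ✓
  (3) 3 < 4 ✓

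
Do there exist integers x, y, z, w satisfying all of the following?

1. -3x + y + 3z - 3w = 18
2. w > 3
Yes

Take x = 0, y = 0, z = 10, w = 4. Substituting into each constraint:
  (1) -3(0) + 0 + 3(10) - 3(4) = 18 ✓
  (2) 4 > 3 ✓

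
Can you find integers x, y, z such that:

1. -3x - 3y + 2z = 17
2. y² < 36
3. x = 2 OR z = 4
Yes

Take x = -3, y = 0, z = 4. Substituting into each constraint:
  (1) -3(-3) - 3(0) + 2(4) = 17 ✓
  (2) y² = (0)² = 0, and 0 < 36 ✓
  (3) z = 4, target 4 ✓ (second branch holds)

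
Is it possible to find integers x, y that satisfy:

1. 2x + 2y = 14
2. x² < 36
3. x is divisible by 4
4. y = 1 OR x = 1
No

A contradictory subset is {2x + 2y = 14, x is divisible by 4, y = 1 OR x = 1}. No integer assignment can satisfy these jointly:

  - 2x + 2y = 14: is a linear equation tying the variables together
  - x is divisible by 4: restricts x to multiples of 4
  - y = 1 OR x = 1: forces a choice: either y = 1 or x = 1

Split on the disjunction (y = 1 OR x = 1):
  • If y = 1: with y = 1, writing x = 4x', every remaining term of the linear equation is divisible by 8, so the left side is ≡ 0 (mod 8); but the right side 12 ≡ 4 (mod 8). No integers can satisfy it.
  • If x = 1: this contradicts the divisibility constraint — 1 is not a multiple of 4.
Both branches are infeasible, so the system has no integer solution.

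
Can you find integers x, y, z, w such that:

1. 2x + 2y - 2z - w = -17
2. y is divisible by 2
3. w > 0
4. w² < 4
Yes

Take x = -8, y = 0, z = 0, w = 1. Substituting into each constraint:
  (1) 2(-8) + 2(0) - 2(0) + (-1) = -17 ✓
  (2) 0 = 2 × 0, remainder 0 ✓
  (3) 1 > 0 ✓
  (4) w² = (1)² = 1, and 1 < 4 ✓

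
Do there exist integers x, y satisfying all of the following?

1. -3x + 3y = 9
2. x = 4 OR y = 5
Yes

Take x = 2, y = 5. Substituting into each constraint:
  (1) -3(2) + 3(5) = 9 ✓
  (2) y = 5, target 5 ✓ (second branch holds)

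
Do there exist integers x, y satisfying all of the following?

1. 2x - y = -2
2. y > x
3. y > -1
Yes

Take x = 0, y = 2. Substituting into each constraint:
  (1) 2(0) + (-2) = -2 ✓
  (2) 2 > 0 ✓
  (3) 2 > -1 ✓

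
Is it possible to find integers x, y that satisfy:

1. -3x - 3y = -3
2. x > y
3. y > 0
No

The full constraint system is jointly infeasible over the integers. Each constraint and what it forces:

  - -3x - 3y = -3: is a linear equation tying the variables together
  - x > y: bounds one variable relative to another variable
  - y > 0: bounds one variable relative to a constant

Propagating the comparison: x > y and y ≥ 1 give x ≥ 2. Range argument: with x ∈ [2, ∞], y ∈ [1, ∞], the left side of the equation is at most -9, but the right side is -3 > -9. No integer solution exists.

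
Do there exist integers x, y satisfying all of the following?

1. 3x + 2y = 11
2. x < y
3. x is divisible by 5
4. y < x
No

A contradictory subset is {x < y, y < x}. No integer assignment can satisfy these jointly:

  - x < y: bounds one variable relative to another variable
  - y < x: bounds one variable relative to another variable

Direct contradiction: y > x and x > y cannot both hold.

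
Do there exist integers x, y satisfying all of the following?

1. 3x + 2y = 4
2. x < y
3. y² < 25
Yes

Take x = 0, y = 2. Substituting into each constraint:
  (1) 3(0) + 2(2) = 4 ✓
  (2) 0 < 2 ✓
  (3) y² = (2)² = 4, and 4 < 25 ✓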